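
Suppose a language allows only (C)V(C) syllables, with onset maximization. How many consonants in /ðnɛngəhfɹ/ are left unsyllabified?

3

The consonants /ð/, /f/, /ɹ/ cannot be parsed into a legal (C)V(C) syllable (at most one coda consonant is licensed; onsets are limited to one consonant).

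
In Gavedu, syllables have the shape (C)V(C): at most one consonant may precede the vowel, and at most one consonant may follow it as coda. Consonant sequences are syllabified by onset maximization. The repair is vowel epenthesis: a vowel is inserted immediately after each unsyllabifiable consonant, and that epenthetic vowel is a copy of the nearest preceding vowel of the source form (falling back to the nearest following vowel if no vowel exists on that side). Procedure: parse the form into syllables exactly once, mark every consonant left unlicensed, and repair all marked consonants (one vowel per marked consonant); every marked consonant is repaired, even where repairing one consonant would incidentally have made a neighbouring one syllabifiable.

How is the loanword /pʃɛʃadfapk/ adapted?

Syllabifying with onset maximization leaves /p/, /k/ stranded (at most one coda consonant is licensed; onsets are limited to one consonant).
Epenthesis after each stranded consonant: /p/ → /pɛ/, /k/ → /ka/.

pɛʃɛʃadfapka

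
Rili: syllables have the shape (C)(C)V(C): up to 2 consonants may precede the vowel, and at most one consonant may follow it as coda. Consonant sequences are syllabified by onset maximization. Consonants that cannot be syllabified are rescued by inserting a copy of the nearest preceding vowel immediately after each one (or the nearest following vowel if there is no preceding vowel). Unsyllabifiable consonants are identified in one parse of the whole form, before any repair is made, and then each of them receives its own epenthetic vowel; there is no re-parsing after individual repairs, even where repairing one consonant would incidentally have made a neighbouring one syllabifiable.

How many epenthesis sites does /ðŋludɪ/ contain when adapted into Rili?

The unsyllabifiable consonants are /ð/; each receives one epenthetic vowel.

1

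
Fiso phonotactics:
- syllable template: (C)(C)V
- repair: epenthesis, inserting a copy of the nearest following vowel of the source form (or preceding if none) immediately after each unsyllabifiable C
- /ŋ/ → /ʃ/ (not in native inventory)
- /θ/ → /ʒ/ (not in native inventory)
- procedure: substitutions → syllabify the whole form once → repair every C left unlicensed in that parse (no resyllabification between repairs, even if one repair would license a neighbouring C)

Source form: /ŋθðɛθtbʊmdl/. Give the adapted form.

ʃɛʒðɛʒʊtbʊmʊdʊlʊ

Substitution: /ŋ/ → /ʃ/, /θ/ → /ʒ/, giving /ʃʒðɛʒtbʊmdl/.
The consonants /ʃ/, /ʒ/, /m/, /d/, /l/ cannot be parsed into a legal (C)(C)V syllable (no codas are permitted; onsets may contain at most 2 consonants).
Each unlicensed consonant becomes the onset of a new syllable: /ʃ/ → /ʃɛ/, /ʒ/ → /ʒʊ/, /m/ → /mʊ/, /d/ → /dʊ/, /l/ → /lʊ/.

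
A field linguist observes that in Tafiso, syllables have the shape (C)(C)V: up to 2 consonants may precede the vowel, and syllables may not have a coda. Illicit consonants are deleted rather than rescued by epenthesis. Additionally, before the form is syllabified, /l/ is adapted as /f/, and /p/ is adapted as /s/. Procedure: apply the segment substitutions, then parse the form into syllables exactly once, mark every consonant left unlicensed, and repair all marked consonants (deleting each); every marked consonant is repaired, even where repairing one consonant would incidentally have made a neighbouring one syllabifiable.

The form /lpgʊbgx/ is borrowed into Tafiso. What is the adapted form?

Substitution: /l/ → /f/, /p/ → /s/, giving /fsgʊbgx/.
The consonants /f/, /b/, /g/, /x/ cannot be parsed into a legal (C)(C)V syllable (no codas are permitted; onsets may contain at most 2 consonants).
Deleting the stranded consonants removes /f/, /b/, /g/, /x/.

sgʊ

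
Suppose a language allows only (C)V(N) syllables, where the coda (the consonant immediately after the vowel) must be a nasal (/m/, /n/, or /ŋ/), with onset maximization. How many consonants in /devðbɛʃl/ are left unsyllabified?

4

Syllabifying with onset maximization leaves /v/, /ð/, /ʃ/, /l/ stranded (only a nasal (/m/, /n/, or /ŋ/) is licensed in coda position; onsets are limited to one consonant).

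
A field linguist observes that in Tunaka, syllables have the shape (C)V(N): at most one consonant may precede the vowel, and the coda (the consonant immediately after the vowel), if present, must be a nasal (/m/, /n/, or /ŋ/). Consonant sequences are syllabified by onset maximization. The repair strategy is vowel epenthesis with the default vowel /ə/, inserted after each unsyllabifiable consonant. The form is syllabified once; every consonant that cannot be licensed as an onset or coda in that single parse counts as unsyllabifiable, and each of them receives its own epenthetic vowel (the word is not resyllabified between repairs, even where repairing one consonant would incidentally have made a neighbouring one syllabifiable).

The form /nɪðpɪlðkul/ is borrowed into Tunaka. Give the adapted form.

nɪðəpɪləðəkulə

Syllabifying with onset maximization leaves /ð/, /l/, /ð/, /l/ stranded (only a nasal (/m/, /n/, or /ŋ/) is licensed in coda position; onsets are limited to one consonant).
Each unlicensed consonant becomes the onset of a new syllable: /ð/ → /ðə/, /l/ → /lə/, /ð/ → /ðə/, /l/ → /lə/.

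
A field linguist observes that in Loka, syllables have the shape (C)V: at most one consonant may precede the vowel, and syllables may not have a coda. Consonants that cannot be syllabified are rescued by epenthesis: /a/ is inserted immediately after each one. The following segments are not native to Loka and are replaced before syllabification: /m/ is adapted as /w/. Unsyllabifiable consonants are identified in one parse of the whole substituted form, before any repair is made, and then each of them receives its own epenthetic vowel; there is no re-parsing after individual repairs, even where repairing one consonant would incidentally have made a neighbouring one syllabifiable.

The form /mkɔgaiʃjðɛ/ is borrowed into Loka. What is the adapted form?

wakɔgaiʃajaðɛ

Substitution: /m/ → /w/, giving /wkɔgaiʃjðɛ/.
Syllabifying with onset maximization leaves /w/, /ʃ/, /j/ stranded (no codas are permitted; onsets are limited to one consonant).
Epenthesis after each stranded consonant: /w/ → /wa/, /ʃ/ → /ʃa/, /j/ → /ja/.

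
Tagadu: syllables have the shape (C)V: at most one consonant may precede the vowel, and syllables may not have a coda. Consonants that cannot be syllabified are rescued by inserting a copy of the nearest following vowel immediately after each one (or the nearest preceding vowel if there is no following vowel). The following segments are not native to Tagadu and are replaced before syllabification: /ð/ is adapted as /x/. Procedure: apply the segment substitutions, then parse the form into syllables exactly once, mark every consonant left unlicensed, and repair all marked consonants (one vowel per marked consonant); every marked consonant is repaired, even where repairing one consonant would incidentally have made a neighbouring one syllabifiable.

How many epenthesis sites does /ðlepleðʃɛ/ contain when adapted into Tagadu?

3

After substitution the input is /xleplexʃɛ/.
The unsyllabifiable consonants are /x/, /p/, /x/; each receives one epenthetic vowel.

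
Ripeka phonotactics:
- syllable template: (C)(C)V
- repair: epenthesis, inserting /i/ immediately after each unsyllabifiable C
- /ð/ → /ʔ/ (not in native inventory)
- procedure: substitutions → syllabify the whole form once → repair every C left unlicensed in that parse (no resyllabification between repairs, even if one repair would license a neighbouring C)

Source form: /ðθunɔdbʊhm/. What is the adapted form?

Substitution: /ð/ → /ʔ/, giving /ʔθunɔdbʊhm/.
Under (C)(C)V, the unsyllabifiable consonants are /h/, /m/ (no codas are permitted; onsets may contain at most 2 consonants).
Each unlicensed consonant becomes the onset of a new syllable: /h/ → /hi/, /m/ → /mi/.

ʔθunɔdbʊhimi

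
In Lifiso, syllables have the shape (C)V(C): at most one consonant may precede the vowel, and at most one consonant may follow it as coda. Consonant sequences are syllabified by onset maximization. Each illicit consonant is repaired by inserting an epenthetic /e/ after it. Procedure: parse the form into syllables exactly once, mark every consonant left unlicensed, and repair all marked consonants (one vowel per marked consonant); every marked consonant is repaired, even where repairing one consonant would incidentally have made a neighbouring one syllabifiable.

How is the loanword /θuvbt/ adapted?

The consonants /b/, /t/ cannot be parsed into a legal (C)V(C) syllable (at most one coda consonant is licensed; onsets are limited to one consonant).
Inserting the epenthetic vowel yields /b/ → /be/, /t/ → /te/.

θuvbete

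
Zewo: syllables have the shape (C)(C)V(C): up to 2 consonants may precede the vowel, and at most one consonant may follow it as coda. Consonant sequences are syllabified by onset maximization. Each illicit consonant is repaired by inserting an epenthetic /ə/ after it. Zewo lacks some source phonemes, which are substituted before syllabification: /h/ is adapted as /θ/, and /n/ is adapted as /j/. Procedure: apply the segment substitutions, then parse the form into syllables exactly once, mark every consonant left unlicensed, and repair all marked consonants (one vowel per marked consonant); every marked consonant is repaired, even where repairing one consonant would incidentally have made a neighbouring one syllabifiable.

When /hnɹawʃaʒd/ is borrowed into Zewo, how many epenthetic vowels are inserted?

2

After substitution the input is /θjɹawʃaʒd/.
The unsyllabifiable consonants are /θ/, /d/; each receives one epenthetic vowel.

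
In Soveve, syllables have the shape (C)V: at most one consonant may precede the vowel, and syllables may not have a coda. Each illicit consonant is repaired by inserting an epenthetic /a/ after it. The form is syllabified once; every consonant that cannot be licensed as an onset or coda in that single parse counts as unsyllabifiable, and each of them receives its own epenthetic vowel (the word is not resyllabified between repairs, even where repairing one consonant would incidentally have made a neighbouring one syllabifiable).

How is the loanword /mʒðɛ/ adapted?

maʒaðɛ

Syllabifying with onset maximization leaves /m/, /ʒ/ stranded (no codas are permitted; onsets are limited to one consonant).
Inserting the epenthetic vowel yields /m/ → /ma/, /ʒ/ → /ʒa/.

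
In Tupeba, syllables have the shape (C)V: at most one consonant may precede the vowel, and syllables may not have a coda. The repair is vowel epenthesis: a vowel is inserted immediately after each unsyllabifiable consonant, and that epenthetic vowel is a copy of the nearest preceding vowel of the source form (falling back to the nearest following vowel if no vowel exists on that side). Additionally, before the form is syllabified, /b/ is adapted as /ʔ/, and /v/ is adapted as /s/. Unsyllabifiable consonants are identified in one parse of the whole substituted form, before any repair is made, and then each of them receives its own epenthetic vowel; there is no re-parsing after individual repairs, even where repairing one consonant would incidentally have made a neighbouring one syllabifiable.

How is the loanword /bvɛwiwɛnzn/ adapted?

Substitution: /b/ → /ʔ/, /v/ → /s/, giving /ʔsɛwiwɛnzn/.
Syllabifying with onset maximization leaves /ʔ/, /n/, /z/, /n/ stranded (no codas are permitted; onsets are limited to one consonant).
Each unlicensed consonant becomes the onset of a new syllable: /ʔ/ → /ʔɛ/, /n/ → /nɛ/, /z/ → /zɛ/, /n/ → /nɛ/.

ʔɛsɛwiwɛnɛzɛnɛ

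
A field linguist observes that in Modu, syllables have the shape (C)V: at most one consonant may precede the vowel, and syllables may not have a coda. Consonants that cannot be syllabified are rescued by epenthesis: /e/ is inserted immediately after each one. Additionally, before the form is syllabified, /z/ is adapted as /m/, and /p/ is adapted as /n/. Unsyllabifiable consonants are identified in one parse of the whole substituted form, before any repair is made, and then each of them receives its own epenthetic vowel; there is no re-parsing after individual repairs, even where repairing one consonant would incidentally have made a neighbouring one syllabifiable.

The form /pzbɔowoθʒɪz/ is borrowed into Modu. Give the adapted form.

nemebɔowoθeʒɪme

Substitution: /p/ → /n/, /z/ → /m/, giving /nmbɔowoθʒɪm/.
The consonants /n/, /m/, /θ/, /m/ cannot be parsed into a legal (C)V syllable (no codas are permitted; onsets are limited to one consonant).
Inserting the epenthetic vowel yields /n/ → /ne/, /m/ → /me/, /θ/ → /θe/, /m/ → /me/.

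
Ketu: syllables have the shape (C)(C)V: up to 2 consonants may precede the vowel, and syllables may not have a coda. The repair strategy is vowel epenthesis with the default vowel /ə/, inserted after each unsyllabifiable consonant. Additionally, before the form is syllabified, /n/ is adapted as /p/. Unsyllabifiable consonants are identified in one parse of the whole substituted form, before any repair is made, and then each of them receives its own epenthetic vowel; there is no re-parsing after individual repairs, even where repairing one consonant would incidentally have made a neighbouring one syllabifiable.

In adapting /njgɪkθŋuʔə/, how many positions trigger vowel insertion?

2

After substitution the input is /pjgɪkθŋuʔə/.
The unsyllabifiable consonants are /p/, /k/; each receives one epenthetic vowel.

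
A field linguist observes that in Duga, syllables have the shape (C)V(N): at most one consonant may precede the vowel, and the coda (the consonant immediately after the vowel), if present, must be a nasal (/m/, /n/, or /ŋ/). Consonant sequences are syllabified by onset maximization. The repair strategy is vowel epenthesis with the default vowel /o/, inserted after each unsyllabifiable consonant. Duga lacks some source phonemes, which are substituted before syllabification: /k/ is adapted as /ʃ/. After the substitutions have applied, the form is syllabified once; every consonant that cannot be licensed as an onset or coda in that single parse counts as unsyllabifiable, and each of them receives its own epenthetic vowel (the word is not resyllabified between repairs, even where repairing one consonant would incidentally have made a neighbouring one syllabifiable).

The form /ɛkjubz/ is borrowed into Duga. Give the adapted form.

Substitution: /k/ → /ʃ/, giving /ɛʃjubz/.
The consonants /ʃ/, /b/, /z/ cannot be parsed into a legal (C)V(N) syllable (only a nasal (/m/, /n/, or /ŋ/) is licensed in coda position; onsets are limited to one consonant).
Inserting the epenthetic vowel yields /ʃ/ → /ʃo/, /b/ → /bo/, /z/ → /zo/.

ɛʃojubozo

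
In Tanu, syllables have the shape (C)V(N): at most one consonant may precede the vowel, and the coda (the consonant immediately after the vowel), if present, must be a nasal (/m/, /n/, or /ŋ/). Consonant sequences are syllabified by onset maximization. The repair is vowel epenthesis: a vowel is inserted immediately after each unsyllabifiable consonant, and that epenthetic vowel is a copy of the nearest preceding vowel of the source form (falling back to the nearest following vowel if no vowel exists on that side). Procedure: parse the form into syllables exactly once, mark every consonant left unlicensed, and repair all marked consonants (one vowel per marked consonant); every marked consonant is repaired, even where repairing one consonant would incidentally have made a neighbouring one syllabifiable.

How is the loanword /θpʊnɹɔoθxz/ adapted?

Syllabifying with onset maximization leaves /θ/, /θ/, /x/, /z/ stranded (only a nasal (/m/, /n/, or /ŋ/) is licensed in coda position; onsets are limited to one consonant).
Each unlicensed consonant becomes the onset of a new syllable: /θ/ → /θʊ/, /θ/ → /θo/, /x/ → /xo/, /z/ → /zo/.

θʊpʊnɹɔoθoxozo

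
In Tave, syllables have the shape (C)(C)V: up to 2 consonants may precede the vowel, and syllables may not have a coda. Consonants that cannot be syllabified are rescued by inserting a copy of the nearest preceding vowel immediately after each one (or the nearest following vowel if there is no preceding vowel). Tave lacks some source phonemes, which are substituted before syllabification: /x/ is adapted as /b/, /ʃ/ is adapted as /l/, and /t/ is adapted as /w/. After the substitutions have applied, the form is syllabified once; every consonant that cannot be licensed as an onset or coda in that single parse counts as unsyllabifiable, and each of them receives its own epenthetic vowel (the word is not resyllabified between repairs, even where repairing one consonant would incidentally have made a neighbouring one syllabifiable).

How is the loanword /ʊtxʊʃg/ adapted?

ʊwbʊlʊgʊ

Substitution: /t/ → /w/, /x/ → /b/, /ʃ/ → /l/, giving /ʊwbʊlg/.
The consonants /l/, /g/ cannot be parsed into a legal (C)(C)V syllable (no codas are permitted; onsets may contain at most 2 consonants).
Epenthesis after each stranded consonant: /l/ → /lʊ/, /g/ → /gʊ/.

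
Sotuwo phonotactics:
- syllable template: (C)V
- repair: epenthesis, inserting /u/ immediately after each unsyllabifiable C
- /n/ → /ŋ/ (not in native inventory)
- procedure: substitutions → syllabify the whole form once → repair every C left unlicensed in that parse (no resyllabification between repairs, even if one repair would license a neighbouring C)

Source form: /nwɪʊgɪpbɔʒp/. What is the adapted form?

ŋuwɪʊgɪpubɔʒupu

Substitution: /n/ → /ŋ/, giving /ŋwɪʊgɪpbɔʒp/.
Syllabifying with onset maximization leaves /ŋ/, /p/, /ʒ/, /p/ stranded (no codas are permitted; onsets are limited to one consonant).
Each unlicensed consonant becomes the onset of a new syllable: /ŋ/ → /ŋu/, /p/ → /pu/, /ʒ/ → /ʒu/, /p/ → /pu/.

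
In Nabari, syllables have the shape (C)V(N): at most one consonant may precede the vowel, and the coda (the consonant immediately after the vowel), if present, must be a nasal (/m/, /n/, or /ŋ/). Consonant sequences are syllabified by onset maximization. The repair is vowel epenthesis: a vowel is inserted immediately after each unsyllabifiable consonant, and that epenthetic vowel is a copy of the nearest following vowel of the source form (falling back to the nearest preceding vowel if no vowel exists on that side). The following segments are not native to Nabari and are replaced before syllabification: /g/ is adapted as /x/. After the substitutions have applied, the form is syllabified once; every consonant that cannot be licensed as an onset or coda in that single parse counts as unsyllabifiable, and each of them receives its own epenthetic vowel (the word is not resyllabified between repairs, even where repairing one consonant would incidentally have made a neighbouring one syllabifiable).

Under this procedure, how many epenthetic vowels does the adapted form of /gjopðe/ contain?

After substitution the input is /xjopðe/.
The unsyllabifiable consonants are /x/, /p/; each receives one epenthetic vowel.

2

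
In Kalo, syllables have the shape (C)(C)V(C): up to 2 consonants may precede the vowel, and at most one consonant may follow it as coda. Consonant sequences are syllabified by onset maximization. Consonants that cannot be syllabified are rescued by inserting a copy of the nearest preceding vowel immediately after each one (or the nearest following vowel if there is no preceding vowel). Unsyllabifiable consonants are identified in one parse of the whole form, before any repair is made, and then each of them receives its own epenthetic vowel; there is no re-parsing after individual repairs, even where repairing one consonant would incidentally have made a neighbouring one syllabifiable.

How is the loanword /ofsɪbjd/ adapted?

ofsɪbjɪdɪ

Under (C)(C)V(C), the unsyllabifiable consonants are /j/, /d/ (at most one coda consonant is licensed; onsets may contain at most 2 consonants).
Each unlicensed consonant becomes the onset of a new syllable: /j/ → /jɪ/, /d/ → /dɪ/.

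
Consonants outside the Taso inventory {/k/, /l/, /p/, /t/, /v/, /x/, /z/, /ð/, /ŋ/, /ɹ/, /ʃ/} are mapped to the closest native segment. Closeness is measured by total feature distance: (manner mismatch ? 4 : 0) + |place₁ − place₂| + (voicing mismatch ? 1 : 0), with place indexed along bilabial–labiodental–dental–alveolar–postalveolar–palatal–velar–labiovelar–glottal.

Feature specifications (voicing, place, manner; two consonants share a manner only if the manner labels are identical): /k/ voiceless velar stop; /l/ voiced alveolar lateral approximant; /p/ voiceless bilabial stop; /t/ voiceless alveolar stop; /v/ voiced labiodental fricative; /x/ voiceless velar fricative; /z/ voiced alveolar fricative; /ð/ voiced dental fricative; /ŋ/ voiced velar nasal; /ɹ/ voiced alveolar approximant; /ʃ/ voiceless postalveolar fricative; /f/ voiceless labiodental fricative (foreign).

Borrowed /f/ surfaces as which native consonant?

/v/ is closest: same manner (fricative), place distance 0 (labiodental→labiodental), voicing differs (+1); total 1. Next closest is /ð/ at distance 2.

v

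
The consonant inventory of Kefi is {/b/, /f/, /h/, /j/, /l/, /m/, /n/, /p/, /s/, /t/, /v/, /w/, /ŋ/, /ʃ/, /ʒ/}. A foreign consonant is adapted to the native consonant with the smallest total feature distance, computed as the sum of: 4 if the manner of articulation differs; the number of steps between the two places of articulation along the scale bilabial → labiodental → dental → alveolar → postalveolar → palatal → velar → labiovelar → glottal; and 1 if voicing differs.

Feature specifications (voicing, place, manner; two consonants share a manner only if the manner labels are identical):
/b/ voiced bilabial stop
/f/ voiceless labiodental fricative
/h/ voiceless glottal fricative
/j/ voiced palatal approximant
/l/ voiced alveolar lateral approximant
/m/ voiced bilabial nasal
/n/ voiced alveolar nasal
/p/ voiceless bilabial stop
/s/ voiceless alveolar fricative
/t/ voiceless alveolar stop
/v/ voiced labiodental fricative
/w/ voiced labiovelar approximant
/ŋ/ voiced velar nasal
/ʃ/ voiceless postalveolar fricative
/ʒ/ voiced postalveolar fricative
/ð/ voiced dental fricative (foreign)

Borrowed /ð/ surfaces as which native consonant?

/v/ is closest: same manner (fricative), place distance 1 (dental→labiodental), same voicing; total 1. Next closest is /f/ at distance 2.

v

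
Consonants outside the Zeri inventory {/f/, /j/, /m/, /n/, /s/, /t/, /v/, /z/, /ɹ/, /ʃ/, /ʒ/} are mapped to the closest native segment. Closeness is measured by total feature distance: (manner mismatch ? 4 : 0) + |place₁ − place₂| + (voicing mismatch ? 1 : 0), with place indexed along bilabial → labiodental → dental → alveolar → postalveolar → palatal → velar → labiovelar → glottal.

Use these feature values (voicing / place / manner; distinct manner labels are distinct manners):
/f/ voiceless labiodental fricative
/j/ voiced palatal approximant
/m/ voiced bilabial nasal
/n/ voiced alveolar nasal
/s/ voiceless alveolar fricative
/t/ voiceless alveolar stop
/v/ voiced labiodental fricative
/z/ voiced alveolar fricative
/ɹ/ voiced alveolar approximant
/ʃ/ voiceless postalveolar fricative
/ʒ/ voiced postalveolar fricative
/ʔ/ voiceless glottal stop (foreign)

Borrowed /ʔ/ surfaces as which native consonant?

/t/ is closest: same manner (stop), place distance 5 (glottal→alveolar), same voicing; total 5. Next closest is /j/ at distance 8.

t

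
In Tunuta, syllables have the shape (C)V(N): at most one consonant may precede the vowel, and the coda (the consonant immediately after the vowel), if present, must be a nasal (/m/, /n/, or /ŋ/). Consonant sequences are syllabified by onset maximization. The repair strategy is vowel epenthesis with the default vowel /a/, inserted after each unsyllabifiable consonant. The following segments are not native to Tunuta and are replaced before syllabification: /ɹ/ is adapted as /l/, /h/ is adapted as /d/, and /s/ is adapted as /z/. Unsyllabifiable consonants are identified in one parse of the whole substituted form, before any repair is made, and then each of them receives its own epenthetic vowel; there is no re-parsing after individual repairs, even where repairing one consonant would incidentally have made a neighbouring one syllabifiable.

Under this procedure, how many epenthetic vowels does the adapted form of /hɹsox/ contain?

3

After substitution the input is /dlzox/.
The unsyllabifiable consonants are /d/, /l/, /x/; each receives one epenthetic vowel.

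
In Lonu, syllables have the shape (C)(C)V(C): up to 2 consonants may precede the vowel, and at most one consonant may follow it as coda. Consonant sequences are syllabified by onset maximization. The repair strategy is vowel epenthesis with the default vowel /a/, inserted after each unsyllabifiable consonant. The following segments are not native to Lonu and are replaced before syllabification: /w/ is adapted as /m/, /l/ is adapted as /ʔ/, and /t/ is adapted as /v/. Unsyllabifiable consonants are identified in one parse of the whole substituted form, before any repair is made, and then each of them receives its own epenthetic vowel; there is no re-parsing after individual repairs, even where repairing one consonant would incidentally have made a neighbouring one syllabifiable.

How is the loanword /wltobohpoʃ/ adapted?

Substitution: /w/ → /m/, /l/ → /ʔ/, /t/ → /v/, giving /mʔvobohpoʃ/.
Under (C)(C)V(C), the unsyllabifiable consonants are /m/ (at most one coda consonant is licensed; onsets may contain at most 2 consonants).
Epenthesis after each stranded consonant: /m/ → /ma/.

maʔvobohpoʃ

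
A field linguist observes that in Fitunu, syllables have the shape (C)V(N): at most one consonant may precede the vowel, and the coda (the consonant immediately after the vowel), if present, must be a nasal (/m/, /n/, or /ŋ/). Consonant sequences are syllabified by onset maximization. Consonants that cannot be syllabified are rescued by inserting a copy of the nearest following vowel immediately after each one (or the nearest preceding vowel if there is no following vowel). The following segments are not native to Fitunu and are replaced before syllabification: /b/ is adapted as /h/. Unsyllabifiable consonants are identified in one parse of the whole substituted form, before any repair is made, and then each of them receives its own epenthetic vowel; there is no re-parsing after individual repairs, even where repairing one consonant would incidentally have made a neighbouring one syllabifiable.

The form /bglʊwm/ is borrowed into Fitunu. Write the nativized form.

hʊgʊlʊwʊmʊ

Substitution: /b/ → /h/, giving /hglʊwm/.
Syllabifying with onset maximization leaves /h/, /g/, /w/, /m/ stranded (only a nasal (/m/, /n/, or /ŋ/) is licensed in coda position; onsets are limited to one consonant).
Epenthesis after each stranded consonant: /h/ → /hʊ/, /g/ → /gʊ/, /w/ → /wʊ/, /m/ → /mʊ/.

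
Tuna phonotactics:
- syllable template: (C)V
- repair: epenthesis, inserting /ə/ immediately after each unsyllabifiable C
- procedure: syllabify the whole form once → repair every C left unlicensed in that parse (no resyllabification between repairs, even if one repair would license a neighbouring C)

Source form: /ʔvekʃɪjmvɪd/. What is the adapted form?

ʔəvekəʃɪjəməvɪdə

The consonants /ʔ/, /k/, /j/, /m/, /d/ cannot be parsed into a legal (C)V syllable (no codas are permitted; onsets are limited to one consonant).
Each unlicensed consonant becomes the onset of a new syllable: /ʔ/ → /ʔə/, /k/ → /kə/, /j/ → /jə/, /m/ → /mə/, /d/ → /də/.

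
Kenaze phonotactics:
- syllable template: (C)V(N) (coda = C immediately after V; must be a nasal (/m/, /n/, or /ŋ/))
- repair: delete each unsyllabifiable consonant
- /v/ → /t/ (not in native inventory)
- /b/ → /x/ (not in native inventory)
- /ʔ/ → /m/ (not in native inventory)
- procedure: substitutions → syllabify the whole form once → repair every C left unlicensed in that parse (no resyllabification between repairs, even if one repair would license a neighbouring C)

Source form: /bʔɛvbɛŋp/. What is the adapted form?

Substitution: /b/ → /x/, /ʔ/ → /m/, /v/ → /t/, giving /xmɛtxɛŋp/.
Under (C)V(N), the unsyllabifiable consonants are /x/, /t/, /p/ (only a nasal (/m/, /n/, or /ŋ/) is licensed in coda position; onsets are limited to one consonant).
Deletion applies to /x/, /t/, /p/.

mɛxɛŋ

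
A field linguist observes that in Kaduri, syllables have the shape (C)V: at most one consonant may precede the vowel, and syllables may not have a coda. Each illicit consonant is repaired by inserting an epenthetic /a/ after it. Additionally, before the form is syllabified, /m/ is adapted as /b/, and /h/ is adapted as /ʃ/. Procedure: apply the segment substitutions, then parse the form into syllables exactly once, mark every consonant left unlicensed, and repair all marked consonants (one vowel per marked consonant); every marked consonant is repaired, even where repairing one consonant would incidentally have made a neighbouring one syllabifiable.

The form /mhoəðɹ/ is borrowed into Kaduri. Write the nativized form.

baʃoəðaɹa

Substitution: /m/ → /b/, /h/ → /ʃ/, giving /bʃoəðɹ/.
Under (C)V, the unsyllabifiable consonants are /b/, /ð/, /ɹ/ (no codas are permitted; onsets are limited to one consonant).
Epenthesis after each stranded consonant: /b/ → /ba/, /ð/ → /ða/, /ɹ/ → /ɹa/.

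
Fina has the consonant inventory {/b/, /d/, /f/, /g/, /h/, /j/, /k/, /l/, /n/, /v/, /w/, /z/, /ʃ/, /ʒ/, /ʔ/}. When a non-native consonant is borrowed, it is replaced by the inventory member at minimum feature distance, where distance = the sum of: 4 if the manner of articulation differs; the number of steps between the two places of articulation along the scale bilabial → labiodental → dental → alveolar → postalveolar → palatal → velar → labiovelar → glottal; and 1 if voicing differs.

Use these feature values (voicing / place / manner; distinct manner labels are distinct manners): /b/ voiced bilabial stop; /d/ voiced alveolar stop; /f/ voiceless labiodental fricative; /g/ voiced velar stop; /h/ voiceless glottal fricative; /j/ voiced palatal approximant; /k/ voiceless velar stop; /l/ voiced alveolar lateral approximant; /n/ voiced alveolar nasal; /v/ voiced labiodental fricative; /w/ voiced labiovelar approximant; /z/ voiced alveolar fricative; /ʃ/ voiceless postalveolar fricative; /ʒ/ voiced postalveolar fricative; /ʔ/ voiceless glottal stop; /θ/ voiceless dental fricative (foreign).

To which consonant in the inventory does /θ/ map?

f

/f/ is closest: same manner (fricative), place distance 1 (dental→labiodental), same voicing; total 1. Next closest is /v/ at distance 2.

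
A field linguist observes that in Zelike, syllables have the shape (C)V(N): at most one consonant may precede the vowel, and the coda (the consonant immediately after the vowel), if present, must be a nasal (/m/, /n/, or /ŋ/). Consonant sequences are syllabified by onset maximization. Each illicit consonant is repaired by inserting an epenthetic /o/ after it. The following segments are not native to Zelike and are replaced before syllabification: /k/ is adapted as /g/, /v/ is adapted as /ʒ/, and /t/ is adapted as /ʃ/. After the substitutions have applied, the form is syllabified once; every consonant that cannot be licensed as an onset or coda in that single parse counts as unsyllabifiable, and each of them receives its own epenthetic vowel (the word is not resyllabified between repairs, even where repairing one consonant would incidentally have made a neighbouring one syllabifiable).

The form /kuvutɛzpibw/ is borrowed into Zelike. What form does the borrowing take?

guʒuʃɛzopibowo

Substitution: /k/ → /g/, /v/ → /ʒ/, /t/ → /ʃ/, giving /guʒuʃɛzpibw/.
Syllabifying with onset maximization leaves /z/, /b/, /w/ stranded (only a nasal (/m/, /n/, or /ŋ/) is licensed in coda position; onsets are limited to one consonant).
Inserting the epenthetic vowel yields /z/ → /zo/, /b/ → /bo/, /w/ → /wo/.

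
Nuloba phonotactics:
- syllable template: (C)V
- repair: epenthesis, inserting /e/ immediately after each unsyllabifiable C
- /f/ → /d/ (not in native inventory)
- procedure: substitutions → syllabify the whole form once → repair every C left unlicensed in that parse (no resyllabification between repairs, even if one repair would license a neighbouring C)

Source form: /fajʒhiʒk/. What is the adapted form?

dajeʒehiʒeke

Substitution: /f/ → /d/, giving /dajʒhiʒk/.
Syllabifying with onset maximization leaves /j/, /ʒ/, /ʒ/, /k/ stranded (no codas are permitted; onsets are limited to one consonant).
Epenthesis after each stranded consonant: /j/ → /je/, /ʒ/ → /ʒe/, /ʒ/ → /ʒe/, /k/ → /ke/.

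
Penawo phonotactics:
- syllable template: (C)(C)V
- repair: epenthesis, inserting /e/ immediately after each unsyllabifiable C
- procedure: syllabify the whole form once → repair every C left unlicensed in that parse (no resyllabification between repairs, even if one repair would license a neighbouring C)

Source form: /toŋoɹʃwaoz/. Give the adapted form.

Syllabifying with onset maximization leaves /ɹ/, /z/ stranded (no codas are permitted; onsets may contain at most 2 consonants).
Each unlicensed consonant becomes the onset of a new syllable: /ɹ/ → /ɹe/, /z/ → /ze/.

toŋoɹeʃwaoze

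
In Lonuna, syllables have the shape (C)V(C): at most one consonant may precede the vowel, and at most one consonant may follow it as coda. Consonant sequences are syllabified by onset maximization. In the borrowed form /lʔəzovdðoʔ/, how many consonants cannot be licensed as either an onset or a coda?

Under (C)V(C), the unsyllabifiable consonants are /l/, /d/ (at most one coda consonant is licensed; onsets are limited to one consonant).

2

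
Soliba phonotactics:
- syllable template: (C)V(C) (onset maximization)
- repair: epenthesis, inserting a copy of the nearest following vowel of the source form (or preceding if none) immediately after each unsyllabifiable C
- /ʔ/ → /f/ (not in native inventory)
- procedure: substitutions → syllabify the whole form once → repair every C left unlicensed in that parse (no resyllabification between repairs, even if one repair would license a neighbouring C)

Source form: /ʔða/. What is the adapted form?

faða

Substitution: /ʔ/ → /f/, giving /fða/.
Under (C)V(C), the unsyllabifiable consonants are /f/ (at most one coda consonant is licensed; onsets are limited to one consonant).
Epenthesis after each stranded consonant: /f/ → /fa/.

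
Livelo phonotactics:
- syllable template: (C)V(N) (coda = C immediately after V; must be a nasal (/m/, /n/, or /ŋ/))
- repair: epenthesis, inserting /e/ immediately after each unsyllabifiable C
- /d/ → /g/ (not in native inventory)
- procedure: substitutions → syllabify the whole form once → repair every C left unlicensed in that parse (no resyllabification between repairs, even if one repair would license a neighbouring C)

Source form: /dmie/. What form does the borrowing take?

gemie

Substitution: /d/ → /g/, giving /gmie/.
Syllabifying with onset maximization leaves /g/ stranded (only a nasal (/m/, /n/, or /ŋ/) is licensed in coda position; onsets are limited to one consonant).
Each unlicensed consonant becomes the onset of a new syllable: /g/ → /ge/.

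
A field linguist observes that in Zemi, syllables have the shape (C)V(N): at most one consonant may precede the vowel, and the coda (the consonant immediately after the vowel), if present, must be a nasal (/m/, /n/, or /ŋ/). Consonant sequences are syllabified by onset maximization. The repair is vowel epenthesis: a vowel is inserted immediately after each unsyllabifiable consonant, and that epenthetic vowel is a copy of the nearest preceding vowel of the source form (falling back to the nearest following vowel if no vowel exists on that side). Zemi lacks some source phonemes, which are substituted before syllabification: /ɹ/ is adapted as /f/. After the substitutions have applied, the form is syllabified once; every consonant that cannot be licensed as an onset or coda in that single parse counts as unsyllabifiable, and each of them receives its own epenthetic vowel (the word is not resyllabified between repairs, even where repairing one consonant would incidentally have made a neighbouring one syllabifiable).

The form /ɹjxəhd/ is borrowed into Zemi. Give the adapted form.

fəjəxəhədə

Substitution: /ɹ/ → /f/, giving /fjxəhd/.
The consonants /f/, /j/, /h/, /d/ cannot be parsed into a legal (C)V(N) syllable (only a nasal (/m/, /n/, or /ŋ/) is licensed in coda position; onsets are limited to one consonant).
Each unlicensed consonant becomes the onset of a new syllable: /f/ → /fə/, /j/ → /jə/, /h/ → /hə/, /d/ → /də/.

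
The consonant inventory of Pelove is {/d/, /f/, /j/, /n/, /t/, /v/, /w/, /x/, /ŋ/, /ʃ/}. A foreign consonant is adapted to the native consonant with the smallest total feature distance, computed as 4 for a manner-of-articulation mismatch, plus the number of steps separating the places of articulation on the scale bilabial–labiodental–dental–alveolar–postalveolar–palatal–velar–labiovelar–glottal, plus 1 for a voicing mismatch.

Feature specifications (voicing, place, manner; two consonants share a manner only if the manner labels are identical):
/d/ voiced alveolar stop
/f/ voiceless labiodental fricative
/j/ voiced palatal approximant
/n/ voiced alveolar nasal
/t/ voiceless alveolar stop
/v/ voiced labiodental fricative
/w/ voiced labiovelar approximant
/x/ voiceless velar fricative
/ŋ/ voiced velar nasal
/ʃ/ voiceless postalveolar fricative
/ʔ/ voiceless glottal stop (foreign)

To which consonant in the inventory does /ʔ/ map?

t

/t/ is closest: same manner (stop), place distance 5 (glottal→alveolar), same voicing; total 5. Next closest is /d/ at distance 6.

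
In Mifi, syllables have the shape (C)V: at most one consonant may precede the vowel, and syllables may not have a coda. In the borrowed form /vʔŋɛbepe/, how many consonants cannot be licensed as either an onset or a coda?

The consonants /v/, /ʔ/ cannot be parsed into a legal (C)V syllable (no codas are permitted; onsets are limited to one consonant).

2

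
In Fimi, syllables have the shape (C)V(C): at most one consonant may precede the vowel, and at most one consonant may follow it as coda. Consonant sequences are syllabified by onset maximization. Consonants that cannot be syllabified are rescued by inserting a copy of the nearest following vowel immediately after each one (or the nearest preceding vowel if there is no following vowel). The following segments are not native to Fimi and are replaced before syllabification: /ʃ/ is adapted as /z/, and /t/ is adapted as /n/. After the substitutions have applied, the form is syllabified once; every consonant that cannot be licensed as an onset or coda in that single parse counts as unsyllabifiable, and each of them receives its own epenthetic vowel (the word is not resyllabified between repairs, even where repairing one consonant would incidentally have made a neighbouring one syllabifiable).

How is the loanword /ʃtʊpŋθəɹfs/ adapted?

zʊnʊpŋəθəɹfəsə

Substitution: /ʃ/ → /z/, /t/ → /n/, giving /znʊpŋθəɹfs/.
Under (C)V(C), the unsyllabifiable consonants are /z/, /ŋ/, /f/, /s/ (at most one coda consonant is licensed; onsets are limited to one consonant).
Epenthesis after each stranded consonant: /z/ → /zʊ/, /ŋ/ → /ŋə/, /f/ → /fə/, /s/ → /sə/.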